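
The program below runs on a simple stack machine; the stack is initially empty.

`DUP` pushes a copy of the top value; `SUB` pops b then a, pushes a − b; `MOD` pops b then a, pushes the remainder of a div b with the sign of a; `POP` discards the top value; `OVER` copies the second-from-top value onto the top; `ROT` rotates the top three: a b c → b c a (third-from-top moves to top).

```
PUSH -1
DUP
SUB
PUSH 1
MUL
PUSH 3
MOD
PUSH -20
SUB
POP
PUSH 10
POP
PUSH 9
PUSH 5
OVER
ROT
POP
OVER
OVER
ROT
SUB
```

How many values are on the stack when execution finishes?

PUSH -1   [-1]
DUP       [-1, -1]
SUB       [0]
PUSH 1    [0, 1]
MUL       [0]
PUSH 3    [0, 3]
MOD       [0]
PUSH -20  [0, -20]
SUB       [20]
POP       []
PUSH 10   [10]
POP       []
PUSH 9    [9]
PUSH 5    [9, 5]
OVER      [9, 5, 9]
ROT       [5, 9, 9]
POP       [5, 9]
OVER      [5, 9, 5]
OVER      [5, 9, 5, 9]
ROT       [5, 5, 9, 9]
SUB       [5, 5, 0]

3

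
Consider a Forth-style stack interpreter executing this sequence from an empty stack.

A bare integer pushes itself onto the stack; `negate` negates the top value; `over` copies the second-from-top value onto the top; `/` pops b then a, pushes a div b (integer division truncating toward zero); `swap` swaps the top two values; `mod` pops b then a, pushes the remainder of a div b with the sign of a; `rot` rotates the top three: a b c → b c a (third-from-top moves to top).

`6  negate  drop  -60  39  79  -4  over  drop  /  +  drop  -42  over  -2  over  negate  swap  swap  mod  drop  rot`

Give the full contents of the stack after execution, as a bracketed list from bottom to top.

6      : [6]
negate : [-6]
drop   : []
-60    : [-60]
39     : [-60, 39]
79     : [-60, 39, 79]
-4     : [-60, 39, 79, -4]
over   : [-60, 39, 79, -4, 79]
drop   : [-60, 39, 79, -4]
/      : [-60, 39, -19]
+      : [-60, 20]
drop   : [-60]
-42    : [-60, -42]
over   : [-60, -42, -60]
-2     : [-60, -42, -60, -2]
over   : [-60, -42, -60, -2, -60]
negate : [-60, -42, -60, -2, 60]
swap   : [-60, -42, -60, 60, -2]
swap   : [-60, -42, -60, -2, 60]
mod    : [-60, -42, -60, -2]
drop   : [-60, -42, -60]
rot    : [-42, -60, -60]

[-42, -60, -60]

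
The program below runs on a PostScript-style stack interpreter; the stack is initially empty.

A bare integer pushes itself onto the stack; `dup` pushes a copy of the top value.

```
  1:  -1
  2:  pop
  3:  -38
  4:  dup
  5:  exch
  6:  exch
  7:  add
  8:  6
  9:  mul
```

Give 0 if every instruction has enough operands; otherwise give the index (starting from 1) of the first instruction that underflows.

0

-1    -1
pop   (empty)
-38   -38
dup   -38 -38
exch  -38 -38
exch  -38 -38
add   -76
6     -76 6
mul   -456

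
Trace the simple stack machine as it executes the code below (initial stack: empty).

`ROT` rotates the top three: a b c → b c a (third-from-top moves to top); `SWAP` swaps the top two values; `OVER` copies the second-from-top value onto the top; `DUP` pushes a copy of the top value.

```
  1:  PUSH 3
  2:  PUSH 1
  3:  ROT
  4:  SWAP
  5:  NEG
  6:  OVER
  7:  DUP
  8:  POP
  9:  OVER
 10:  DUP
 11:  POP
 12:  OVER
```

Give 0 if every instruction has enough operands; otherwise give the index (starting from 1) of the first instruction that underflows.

3

PUSH 3 → 3
PUSH 1 → 3 1
ROT  — needs 3 operands, stack has 2 → underflow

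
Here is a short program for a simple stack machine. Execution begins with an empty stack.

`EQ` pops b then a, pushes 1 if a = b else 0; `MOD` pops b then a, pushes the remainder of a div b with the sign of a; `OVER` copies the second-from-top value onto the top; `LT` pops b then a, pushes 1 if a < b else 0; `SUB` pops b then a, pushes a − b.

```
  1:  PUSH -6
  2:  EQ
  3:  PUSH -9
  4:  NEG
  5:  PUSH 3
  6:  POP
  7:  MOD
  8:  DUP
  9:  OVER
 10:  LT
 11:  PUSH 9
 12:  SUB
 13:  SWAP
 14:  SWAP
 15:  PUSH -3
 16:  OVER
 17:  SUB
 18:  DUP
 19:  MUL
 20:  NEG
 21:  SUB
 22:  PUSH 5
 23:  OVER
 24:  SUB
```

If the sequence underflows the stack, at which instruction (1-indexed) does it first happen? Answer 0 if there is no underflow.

PUSH -6 : -6
EQ  — needs 2 operands, stack has 1 → underflow

2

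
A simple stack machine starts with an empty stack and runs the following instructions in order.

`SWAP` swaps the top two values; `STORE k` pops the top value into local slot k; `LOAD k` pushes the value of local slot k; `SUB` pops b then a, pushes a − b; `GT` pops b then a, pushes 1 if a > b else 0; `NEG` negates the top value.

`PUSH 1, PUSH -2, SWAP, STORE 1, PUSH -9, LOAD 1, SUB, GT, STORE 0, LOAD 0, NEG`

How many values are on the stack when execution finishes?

1

PUSH 1   [1]
PUSH -2  [1, -2]
SWAP     [-2, 1]
STORE 1  [-2]
PUSH -9  [-2, -9]
LOAD 1   [-2, -9, 1]
SUB      [-2, -10]
GT       [1]
STORE 0  []
LOAD 0   [1]
NEG      [-1]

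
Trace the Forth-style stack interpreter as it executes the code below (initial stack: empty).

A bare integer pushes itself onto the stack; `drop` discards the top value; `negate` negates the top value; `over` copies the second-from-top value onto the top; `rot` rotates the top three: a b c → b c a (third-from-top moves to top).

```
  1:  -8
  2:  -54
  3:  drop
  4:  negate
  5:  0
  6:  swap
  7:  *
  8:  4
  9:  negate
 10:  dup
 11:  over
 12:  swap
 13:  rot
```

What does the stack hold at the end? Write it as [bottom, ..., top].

-8     : -8
-54    : -8 -54
drop   : -8
negate : 8
0      : 8 0
swap   : 0 8
*      : 0
4      : 0 4
negate : 0 -4
dup    : 0 -4 -4
over   : 0 -4 -4 -4
swap   : 0 -4 -4 -4
rot    : 0 -4 -4 -4

[0, -4, -4, -4]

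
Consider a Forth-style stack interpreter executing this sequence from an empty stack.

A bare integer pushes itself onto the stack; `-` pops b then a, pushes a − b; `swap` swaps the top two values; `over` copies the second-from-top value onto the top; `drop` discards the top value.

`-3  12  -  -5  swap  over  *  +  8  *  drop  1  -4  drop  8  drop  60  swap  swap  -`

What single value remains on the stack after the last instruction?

-3   : [-3]
12   : [-3, 12]
-    : [-15]
-5   : [-15, -5]
swap : [-5, -15]
over : [-5, -15, -5]
*    : [-5, 75]
+    : [70]
8    : [70, 8]
*    : [560]
drop : []
1    : [1]
-4   : [1, -4]
drop : [1]
8    : [1, 8]
drop : [1]
60   : [1, 60]
swap : [60, 1]
swap : [1, 60]
-    : [-59]

-59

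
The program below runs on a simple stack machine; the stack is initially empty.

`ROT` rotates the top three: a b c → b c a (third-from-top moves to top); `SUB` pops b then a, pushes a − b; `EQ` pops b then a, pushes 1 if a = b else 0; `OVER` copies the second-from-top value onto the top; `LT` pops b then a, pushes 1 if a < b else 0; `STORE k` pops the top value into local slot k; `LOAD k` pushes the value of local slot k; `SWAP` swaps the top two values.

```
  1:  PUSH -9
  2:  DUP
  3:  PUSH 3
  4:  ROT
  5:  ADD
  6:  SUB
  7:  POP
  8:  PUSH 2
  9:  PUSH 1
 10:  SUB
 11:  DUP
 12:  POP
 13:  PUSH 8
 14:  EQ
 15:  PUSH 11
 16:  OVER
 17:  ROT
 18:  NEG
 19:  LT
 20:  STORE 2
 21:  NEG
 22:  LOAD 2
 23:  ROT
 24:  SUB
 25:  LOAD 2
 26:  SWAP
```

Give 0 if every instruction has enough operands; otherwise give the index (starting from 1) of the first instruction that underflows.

23

PUSH -9 : [-9]
DUP     : [-9, -9]
PUSH 3  : [-9, -9, 3]
ROT     : [-9, 3, -9]
ADD     : [-9, -6]
SUB     : [-3]
POP     : []
PUSH 2  : [2]
PUSH 1  : [2, 1]
SUB     : [1]
DUP     : [1, 1]
POP     : [1]
PUSH 8  : [1, 8]
EQ      : [0]
PUSH 11 : [0, 11]
OVER    : [0, 11, 0]
ROT     : [11, 0, 0]
NEG     : [11, 0, 0]
LT      : [11, 0]
STORE 2 : [11]
NEG     : [-11]
LOAD 2  : [-11, 0]
ROT  — needs 3 operands, stack has 2 → underflow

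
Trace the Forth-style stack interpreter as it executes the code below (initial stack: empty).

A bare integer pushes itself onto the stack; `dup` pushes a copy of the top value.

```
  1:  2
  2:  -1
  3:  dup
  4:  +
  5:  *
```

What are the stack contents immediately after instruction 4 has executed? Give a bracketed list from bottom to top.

[2, -2]

2   → 2
-1  → 2 -1
dup → 2 -1 -1
+   → 2 -2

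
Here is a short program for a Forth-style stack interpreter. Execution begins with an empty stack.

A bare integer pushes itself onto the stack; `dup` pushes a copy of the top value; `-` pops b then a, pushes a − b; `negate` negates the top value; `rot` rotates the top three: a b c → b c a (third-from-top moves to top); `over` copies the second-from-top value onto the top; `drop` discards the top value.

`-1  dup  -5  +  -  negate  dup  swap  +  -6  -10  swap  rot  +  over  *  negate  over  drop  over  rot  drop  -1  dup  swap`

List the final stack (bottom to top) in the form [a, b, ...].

[-160, -10, -1, -1]

-1     → -1
dup    → -1 -1
-5     → -1 -1 -5
+      → -1 -6
-      → 5
negate → -5
dup    → -5 -5
swap   → -5 -5
+      → -10
-6     → -10 -6
-10    → -10 -6 -10
swap   → -10 -10 -6
rot    → -10 -6 -10
+      → -10 -16
over   → -10 -16 -10
*      → -10 160
negate → -10 -160
over   → -10 -160 -10
drop   → -10 -160
over   → -10 -160 -10
rot    → -160 -10 -10
drop   → -160 -10
-1     → -160 -10 -1
dup    → -160 -10 -1 -1
swap   → -160 -10 -1 -1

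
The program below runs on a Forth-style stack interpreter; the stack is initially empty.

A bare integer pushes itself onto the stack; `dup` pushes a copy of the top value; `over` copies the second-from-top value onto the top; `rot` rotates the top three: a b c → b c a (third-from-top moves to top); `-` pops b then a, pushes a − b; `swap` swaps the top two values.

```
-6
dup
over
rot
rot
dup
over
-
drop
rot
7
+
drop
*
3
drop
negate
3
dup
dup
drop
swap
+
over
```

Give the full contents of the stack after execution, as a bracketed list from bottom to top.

-6     -> [-6]
dup    -> [-6, -6]
over   -> [-6, -6, -6]
rot    -> [-6, -6, -6]
rot    -> [-6, -6, -6]
dup    -> [-6, -6, -6, -6]
over   -> [-6, -6, -6, -6, -6]
-      -> [-6, -6, -6, 0]
drop   -> [-6, -6, -6]
rot    -> [-6, -6, -6]
7      -> [-6, -6, -6, 7]
+      -> [-6, -6, 1]
drop   -> [-6, -6]
*      -> [36]
3      -> [36, 3]
drop   -> [36]
negate -> [-36]
3      -> [-36, 3]
dup    -> [-36, 3, 3]
dup    -> [-36, 3, 3, 3]
drop   -> [-36, 3, 3]
swap   -> [-36, 3, 3]
+      -> [-36, 6]
over   -> [-36, 6, -36]

[-36, 6, -36]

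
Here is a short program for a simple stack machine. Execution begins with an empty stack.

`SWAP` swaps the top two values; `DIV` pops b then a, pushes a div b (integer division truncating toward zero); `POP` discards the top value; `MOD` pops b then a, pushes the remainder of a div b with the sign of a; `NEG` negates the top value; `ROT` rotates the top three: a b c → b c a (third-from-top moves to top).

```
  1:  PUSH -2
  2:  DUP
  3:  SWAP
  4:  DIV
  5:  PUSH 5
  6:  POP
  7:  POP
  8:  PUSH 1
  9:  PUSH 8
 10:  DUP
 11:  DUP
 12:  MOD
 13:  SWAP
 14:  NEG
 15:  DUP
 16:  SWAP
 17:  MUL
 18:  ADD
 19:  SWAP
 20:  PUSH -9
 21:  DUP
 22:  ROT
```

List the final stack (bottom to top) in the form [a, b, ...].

PUSH -2 -> -2
DUP     -> -2 -2
SWAP    -> -2 -2
DIV     -> 1
PUSH 5  -> 1 5
POP     -> 1
POP     -> (empty)
PUSH 1  -> 1
PUSH 8  -> 1 8
DUP     -> 1 8 8
DUP     -> 1 8 8 8
MOD     -> 1 8 0
SWAP    -> 1 0 8
NEG     -> 1 0 -8
DUP     -> 1 0 -8 -8
SWAP    -> 1 0 -8 -8
MUL     -> 1 0 64
ADD     -> 1 64
SWAP    -> 64 1
PUSH -9 -> 64 1 -9
DUP     -> 64 1 -9 -9
ROT     -> 64 -9 -9 1

[64, -9, -9, 1]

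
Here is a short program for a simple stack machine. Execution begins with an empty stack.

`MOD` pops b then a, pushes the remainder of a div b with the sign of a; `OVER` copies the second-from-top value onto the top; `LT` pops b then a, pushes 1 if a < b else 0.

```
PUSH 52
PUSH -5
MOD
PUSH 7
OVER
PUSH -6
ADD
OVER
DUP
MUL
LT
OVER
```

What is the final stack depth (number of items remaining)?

PUSH 52 → [52]
PUSH -5 → [52, -5]
MOD     → [2]
PUSH 7  → [2, 7]
OVER    → [2, 7, 2]
PUSH -6 → [2, 7, 2, -6]
ADD     → [2, 7, -4]
OVER    → [2, 7, -4, 7]
DUP     → [2, 7, -4, 7, 7]
MUL     → [2, 7, -4, 49]
LT      → [2, 7, 1]
OVER    → [2, 7, 1, 7]

4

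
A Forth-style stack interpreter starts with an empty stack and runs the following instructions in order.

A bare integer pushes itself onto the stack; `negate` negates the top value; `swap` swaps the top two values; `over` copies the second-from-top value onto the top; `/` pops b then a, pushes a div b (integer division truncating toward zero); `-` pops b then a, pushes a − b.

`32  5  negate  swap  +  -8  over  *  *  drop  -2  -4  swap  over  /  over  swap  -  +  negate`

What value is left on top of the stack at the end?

32     : [32]
5      : [32, 5]
negate : [32, -5]
swap   : [-5, 32]
+      : [27]
-8     : [27, -8]
over   : [27, -8, 27]
*      : [27, -216]
*      : [-5832]
drop   : []
-2     : [-2]
-4     : [-2, -4]
swap   : [-4, -2]
over   : [-4, -2, -4]
/      : [-4, 0]
over   : [-4, 0, -4]
swap   : [-4, -4, 0]
-      : [-4, -4]
+      : [-8]
negate : [8]

8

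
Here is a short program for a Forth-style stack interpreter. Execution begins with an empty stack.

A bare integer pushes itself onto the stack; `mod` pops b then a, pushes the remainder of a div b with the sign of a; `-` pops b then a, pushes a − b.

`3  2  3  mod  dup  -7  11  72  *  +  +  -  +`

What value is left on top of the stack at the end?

-782

3   : 3
2   : 3 2
3   : 3 2 3
mod : 3 2
dup : 3 2 2
-7  : 3 2 2 -7
11  : 3 2 2 -7 11
72  : 3 2 2 -7 11 72
*   : 3 2 2 -7 792
+   : 3 2 2 785
+   : 3 2 787
-   : 3 -785
+   : -782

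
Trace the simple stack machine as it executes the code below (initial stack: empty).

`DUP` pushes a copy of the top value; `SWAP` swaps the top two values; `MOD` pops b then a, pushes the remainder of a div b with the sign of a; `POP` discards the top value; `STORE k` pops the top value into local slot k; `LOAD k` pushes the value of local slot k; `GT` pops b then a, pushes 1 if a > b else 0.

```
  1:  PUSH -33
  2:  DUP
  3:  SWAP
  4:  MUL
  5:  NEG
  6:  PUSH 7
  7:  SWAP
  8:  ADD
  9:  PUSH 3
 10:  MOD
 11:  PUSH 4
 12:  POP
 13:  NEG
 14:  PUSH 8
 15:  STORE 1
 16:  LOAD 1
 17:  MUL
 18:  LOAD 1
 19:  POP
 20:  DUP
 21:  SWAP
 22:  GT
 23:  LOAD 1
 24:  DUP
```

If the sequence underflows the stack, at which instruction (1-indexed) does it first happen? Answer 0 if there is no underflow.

PUSH -33  -33
DUP       -33 -33
SWAP      -33 -33
MUL       1089
NEG       -1089
PUSH 7    -1089 7
SWAP      7 -1089
ADD       -1082
PUSH 3    -1082 3
MOD       -2
PUSH 4    -2 4
POP       -2
NEG       2
PUSH 8    2 8
STORE 1   2
LOAD 1    2 8
MUL       16
LOAD 1    16 8
POP       16
DUP       16 16
SWAP      16 16
GT        0
LOAD 1    0 8
DUP       0 8 8

0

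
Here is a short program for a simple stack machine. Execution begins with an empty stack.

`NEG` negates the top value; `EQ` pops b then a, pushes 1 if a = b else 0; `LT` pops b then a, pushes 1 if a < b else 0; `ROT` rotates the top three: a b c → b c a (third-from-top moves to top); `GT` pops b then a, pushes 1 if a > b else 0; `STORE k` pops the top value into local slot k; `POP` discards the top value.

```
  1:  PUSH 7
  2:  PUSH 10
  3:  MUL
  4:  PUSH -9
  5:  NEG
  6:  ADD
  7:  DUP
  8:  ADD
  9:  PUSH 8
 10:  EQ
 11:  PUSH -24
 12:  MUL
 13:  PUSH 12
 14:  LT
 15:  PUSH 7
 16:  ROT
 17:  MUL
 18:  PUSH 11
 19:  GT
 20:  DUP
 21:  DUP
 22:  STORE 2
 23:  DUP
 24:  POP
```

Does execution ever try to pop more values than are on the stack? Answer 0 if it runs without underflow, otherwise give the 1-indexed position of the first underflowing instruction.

16

PUSH 7   : [7]
PUSH 10  : [7, 10]
MUL      : [70]
PUSH -9  : [70, -9]
NEG      : [70, 9]
ADD      : [79]
DUP      : [79, 79]
ADD      : [158]
PUSH 8   : [158, 8]
EQ       : [0]
PUSH -24 : [0, -24]
MUL      : [0]
PUSH 12  : [0, 12]
LT       : [1]
PUSH 7   : [1, 7]
ROT  — needs 3 operands, stack has 2 → underflow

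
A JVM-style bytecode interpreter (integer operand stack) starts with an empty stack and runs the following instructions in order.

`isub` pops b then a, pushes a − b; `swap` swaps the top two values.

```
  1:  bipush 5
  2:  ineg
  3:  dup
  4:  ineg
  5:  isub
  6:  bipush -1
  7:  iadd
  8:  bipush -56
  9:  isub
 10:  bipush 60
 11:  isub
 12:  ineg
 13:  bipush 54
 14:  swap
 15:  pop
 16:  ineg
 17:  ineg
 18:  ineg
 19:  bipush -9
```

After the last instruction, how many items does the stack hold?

bipush 5   → [5]
ineg       → [-5]
dup        → [-5, -5]
ineg       → [-5, 5]
isub       → [-10]
bipush -1  → [-10, -1]
iadd       → [-11]
bipush -56 → [-11, -56]
isub       → [45]
bipush 60  → [45, 60]
isub       → [-15]
ineg       → [15]
bipush 54  → [15, 54]
swap       → [54, 15]
pop        → [54]
ineg       → [-54]
ineg       → [54]
ineg       → [-54]
bipush -9  → [-54, -9]

2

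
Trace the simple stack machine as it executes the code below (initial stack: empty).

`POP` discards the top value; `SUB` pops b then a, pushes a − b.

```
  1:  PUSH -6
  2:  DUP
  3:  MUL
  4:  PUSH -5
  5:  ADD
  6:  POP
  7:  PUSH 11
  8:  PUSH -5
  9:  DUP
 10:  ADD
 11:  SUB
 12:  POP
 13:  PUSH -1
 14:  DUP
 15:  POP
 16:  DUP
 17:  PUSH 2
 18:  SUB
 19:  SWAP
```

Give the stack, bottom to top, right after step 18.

[-1, -3]

PUSH -6 → [-6]
DUP     → [-6, -6]
MUL     → [36]
PUSH -5 → [36, -5]
ADD     → [31]
POP     → []
PUSH 11 → [11]
PUSH -5 → [11, -5]
DUP     → [11, -5, -5]
ADD     → [11, -10]
SUB     → [21]
POP     → []
PUSH -1 → [-1]
DUP     → [-1, -1]
POP     → [-1]
DUP     → [-1, -1]
PUSH 2  → [-1, -1, 2]
SUB     → [-1, -3]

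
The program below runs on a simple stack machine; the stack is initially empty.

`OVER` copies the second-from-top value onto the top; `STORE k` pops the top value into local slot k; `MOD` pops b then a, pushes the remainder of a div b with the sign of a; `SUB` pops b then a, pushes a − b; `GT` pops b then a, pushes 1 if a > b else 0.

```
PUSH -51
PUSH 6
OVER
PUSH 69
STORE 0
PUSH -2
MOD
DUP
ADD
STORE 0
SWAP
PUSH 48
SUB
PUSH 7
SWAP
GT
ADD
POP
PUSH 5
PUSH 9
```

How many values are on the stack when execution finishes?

PUSH -51  [-51]
PUSH 6    [-51, 6]
OVER      [-51, 6, -51]
PUSH 69   [-51, 6, -51, 69]
STORE 0   [-51, 6, -51]
PUSH -2   [-51, 6, -51, -2]
MOD       [-51, 6, -1]
DUP       [-51, 6, -1, -1]
ADD       [-51, 6, -2]
STORE 0   [-51, 6]
SWAP      [6, -51]
PUSH 48   [6, -51, 48]
SUB       [6, -99]
PUSH 7    [6, -99, 7]
SWAP      [6, 7, -99]
GT        [6, 1]
ADD       [7]
POP       []
PUSH 5    [5]
PUSH 9    [5, 9]

2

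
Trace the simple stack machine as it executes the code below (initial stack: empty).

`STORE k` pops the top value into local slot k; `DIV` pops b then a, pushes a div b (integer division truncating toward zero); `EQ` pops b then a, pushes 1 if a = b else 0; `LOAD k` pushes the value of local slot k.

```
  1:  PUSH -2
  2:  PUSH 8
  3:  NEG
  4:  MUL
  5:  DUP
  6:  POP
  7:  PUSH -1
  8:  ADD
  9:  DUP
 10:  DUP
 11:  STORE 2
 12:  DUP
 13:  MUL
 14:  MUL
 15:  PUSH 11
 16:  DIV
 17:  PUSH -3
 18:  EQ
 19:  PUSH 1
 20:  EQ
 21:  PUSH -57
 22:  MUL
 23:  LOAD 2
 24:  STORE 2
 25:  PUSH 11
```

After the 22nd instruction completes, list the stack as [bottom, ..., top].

PUSH -2   -2
PUSH 8    -2 8
NEG       -2 -8
MUL       16
DUP       16 16
POP       16
PUSH -1   16 -1
ADD       15
DUP       15 15
DUP       15 15 15
STORE 2   15 15
DUP       15 15 15
MUL       15 225
MUL       3375
PUSH 11   3375 11
DIV       306
PUSH -3   306 -3
EQ        0
PUSH 1    0 1
EQ        0
PUSH -57  0 -57
MUL       0

[0]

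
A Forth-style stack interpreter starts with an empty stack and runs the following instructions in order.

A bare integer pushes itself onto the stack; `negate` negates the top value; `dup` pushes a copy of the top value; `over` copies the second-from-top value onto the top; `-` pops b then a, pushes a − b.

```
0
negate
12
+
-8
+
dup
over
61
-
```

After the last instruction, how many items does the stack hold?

0       [0]
negate  [0]
12      [0, 12]
+       [12]
-8      [12, -8]
+       [4]
dup     [4, 4]
over    [4, 4, 4]
61      [4, 4, 4, 61]
-       [4, 4, -57]

3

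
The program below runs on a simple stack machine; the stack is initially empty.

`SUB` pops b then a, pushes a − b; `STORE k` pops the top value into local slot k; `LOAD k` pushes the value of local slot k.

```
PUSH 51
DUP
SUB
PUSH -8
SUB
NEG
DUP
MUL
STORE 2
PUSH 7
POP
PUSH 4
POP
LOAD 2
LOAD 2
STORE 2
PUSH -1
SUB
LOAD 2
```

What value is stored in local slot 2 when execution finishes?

PUSH 51 : [51]
DUP     : [51, 51]
SUB     : [0]
PUSH -8 : [0, -8]
SUB     : [8]
NEG     : [-8]
DUP     : [-8, -8]
MUL     : [64]
STORE 2 : []
PUSH 7  : [7]
POP     : []
PUSH 4  : [4]
POP     : []
LOAD 2  : [64]
LOAD 2  : [64, 64]
STORE 2 : [64]
PUSH -1 : [64, -1]
SUB     : [65]
LOAD 2  : [65, 64]

64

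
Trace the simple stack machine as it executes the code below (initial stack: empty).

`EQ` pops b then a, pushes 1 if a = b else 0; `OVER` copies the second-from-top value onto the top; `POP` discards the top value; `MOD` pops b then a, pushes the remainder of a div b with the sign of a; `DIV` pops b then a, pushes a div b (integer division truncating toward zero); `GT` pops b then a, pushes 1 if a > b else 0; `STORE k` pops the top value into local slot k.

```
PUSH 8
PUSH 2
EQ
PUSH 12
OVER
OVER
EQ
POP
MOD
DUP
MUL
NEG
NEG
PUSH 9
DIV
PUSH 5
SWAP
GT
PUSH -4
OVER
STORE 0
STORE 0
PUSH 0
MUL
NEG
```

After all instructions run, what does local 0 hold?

PUSH 8  → 8
PUSH 2  → 8 2
EQ      → 0
PUSH 12 → 0 12
OVER    → 0 12 0
OVER    → 0 12 0 12
EQ      → 0 12 0
POP     → 0 12
MOD     → 0
DUP     → 0 0
MUL     → 0
NEG     → 0
NEG     → 0
PUSH 9  → 0 9
DIV     → 0
PUSH 5  → 0 5
SWAP    → 5 0
GT      → 1
PUSH -4 → 1 -4
OVER    → 1 -4 1
STORE 0 → 1 -4
STORE 0 → 1
PUSH 0  → 1 0
MUL     → 0
NEG     → 0

-4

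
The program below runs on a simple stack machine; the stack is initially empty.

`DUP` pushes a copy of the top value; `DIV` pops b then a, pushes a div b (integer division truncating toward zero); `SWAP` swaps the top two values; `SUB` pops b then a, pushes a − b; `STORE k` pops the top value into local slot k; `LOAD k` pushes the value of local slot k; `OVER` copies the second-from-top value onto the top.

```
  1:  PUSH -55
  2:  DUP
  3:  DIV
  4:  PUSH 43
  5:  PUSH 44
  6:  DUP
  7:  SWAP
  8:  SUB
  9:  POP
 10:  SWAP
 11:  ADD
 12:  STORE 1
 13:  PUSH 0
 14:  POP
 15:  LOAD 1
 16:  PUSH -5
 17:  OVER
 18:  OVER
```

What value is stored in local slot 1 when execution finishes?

PUSH -55  [-55]
DUP       [-55, -55]
DIV       [1]
PUSH 43   [1, 43]
PUSH 44   [1, 43, 44]
DUP       [1, 43, 44, 44]
SWAP      [1, 43, 44, 44]
SUB       [1, 43, 0]
POP       [1, 43]
SWAP      [43, 1]
ADD       [44]
STORE 1   []
PUSH 0    [0]
POP       []
LOAD 1    [44]
PUSH -5   [44, -5]
OVER      [44, -5, 44]
OVER      [44, -5, 44, -5]

44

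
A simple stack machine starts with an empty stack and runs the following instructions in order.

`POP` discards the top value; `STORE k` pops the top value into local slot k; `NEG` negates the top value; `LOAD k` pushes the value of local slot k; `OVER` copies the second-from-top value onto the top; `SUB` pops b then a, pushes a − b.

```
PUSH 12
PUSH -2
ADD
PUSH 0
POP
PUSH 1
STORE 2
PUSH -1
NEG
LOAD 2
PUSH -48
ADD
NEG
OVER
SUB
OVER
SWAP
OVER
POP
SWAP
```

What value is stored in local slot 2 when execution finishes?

1

PUSH 12  -> 12
PUSH -2  -> 12 -2
ADD      -> 10
PUSH 0   -> 10 0
POP      -> 10
PUSH 1   -> 10 1
STORE 2  -> 10
PUSH -1  -> 10 -1
NEG      -> 10 1
LOAD 2   -> 10 1 1
PUSH -48 -> 10 1 1 -48
ADD      -> 10 1 -47
NEG      -> 10 1 47
OVER     -> 10 1 47 1
SUB      -> 10 1 46
OVER     -> 10 1 46 1
SWAP     -> 10 1 1 46
OVER     -> 10 1 1 46 1
POP      -> 10 1 1 46
SWAP     -> 10 1 46 1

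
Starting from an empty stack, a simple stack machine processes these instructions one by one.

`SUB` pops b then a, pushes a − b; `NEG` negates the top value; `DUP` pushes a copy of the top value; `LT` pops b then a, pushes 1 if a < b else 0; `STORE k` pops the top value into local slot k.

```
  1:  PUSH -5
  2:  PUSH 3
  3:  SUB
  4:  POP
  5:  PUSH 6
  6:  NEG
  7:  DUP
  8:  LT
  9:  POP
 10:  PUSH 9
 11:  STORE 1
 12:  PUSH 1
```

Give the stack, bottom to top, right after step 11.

PUSH -5 : [-5]
PUSH 3  : [-5, 3]
SUB     : [-8]
POP     : []
PUSH 6  : [6]
NEG     : [-6]
DUP     : [-6, -6]
LT      : [0]
POP     : []
PUSH 9  : [9]
STORE 1 : []

[]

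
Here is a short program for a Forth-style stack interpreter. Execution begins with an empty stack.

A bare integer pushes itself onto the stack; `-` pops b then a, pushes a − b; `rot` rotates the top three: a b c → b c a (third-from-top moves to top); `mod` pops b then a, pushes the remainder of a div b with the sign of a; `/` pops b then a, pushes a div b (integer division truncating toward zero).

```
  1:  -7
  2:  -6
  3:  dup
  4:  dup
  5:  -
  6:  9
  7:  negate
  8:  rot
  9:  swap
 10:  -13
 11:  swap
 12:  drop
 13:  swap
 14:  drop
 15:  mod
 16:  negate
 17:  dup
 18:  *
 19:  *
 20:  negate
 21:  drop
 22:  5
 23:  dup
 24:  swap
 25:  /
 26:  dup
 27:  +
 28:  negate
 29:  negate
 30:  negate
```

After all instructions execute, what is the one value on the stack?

-2

-7     → [-7]
-6     → [-7, -6]
dup    → [-7, -6, -6]
dup    → [-7, -6, -6, -6]
-      → [-7, -6, 0]
9      → [-7, -6, 0, 9]
negate → [-7, -6, 0, -9]
rot    → [-7, 0, -9, -6]
swap   → [-7, 0, -6, -9]
-13    → [-7, 0, -6, -9, -13]
swap   → [-7, 0, -6, -13, -9]
drop   → [-7, 0, -6, -13]
swap   → [-7, 0, -13, -6]
drop   → [-7, 0, -13]
mod    → [-7, 0]
negate → [-7, 0]
dup    → [-7, 0, 0]
*      → [-7, 0]
*      → [0]
negate → [0]
drop   → []
5      → [5]
dup    → [5, 5]
swap   → [5, 5]
/      → [1]
dup    → [1, 1]
+      → [2]
negate → [-2]
negate → [2]
negate → [-2]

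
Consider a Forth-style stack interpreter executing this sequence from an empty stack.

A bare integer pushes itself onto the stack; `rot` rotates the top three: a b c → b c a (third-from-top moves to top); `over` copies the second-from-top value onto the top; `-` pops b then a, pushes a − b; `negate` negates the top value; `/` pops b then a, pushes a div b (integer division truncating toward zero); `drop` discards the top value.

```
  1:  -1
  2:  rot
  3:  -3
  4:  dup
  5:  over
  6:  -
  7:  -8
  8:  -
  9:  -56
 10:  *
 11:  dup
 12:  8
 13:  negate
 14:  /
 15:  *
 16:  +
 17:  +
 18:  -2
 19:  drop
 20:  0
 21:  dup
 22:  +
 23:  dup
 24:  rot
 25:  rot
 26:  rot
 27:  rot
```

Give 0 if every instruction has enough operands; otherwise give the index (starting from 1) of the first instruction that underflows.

2

-1 → [-1]
rot  — needs 3 operands, stack has 1 → underflow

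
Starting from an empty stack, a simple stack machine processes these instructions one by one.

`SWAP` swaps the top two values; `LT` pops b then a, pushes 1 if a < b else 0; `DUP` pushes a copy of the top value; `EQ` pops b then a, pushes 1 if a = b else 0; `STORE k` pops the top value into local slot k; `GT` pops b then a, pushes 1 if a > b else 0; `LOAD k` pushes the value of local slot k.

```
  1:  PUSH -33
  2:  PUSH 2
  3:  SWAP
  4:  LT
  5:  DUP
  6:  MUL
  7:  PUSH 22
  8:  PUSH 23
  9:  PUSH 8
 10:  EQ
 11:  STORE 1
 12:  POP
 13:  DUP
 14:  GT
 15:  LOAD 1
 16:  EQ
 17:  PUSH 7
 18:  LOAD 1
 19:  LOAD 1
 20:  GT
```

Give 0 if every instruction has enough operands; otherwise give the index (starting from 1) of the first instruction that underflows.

PUSH -33 : [-33]
PUSH 2   : [-33, 2]
SWAP     : [2, -33]
LT       : [0]
DUP      : [0, 0]
MUL      : [0]
PUSH 22  : [0, 22]
PUSH 23  : [0, 22, 23]
PUSH 8   : [0, 22, 23, 8]
EQ       : [0, 22, 0]
STORE 1  : [0, 22]
POP      : [0]
DUP      : [0, 0]
GT       : [0]
LOAD 1   : [0, 0]
EQ       : [1]
PUSH 7   : [1, 7]
LOAD 1   : [1, 7, 0]
LOAD 1   : [1, 7, 0, 0]
GT       : [1, 7, 0]

0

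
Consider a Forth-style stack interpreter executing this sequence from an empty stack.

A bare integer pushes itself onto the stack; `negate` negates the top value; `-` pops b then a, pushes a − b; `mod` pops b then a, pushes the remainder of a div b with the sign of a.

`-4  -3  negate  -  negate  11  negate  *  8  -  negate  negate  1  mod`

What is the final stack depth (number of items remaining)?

1

-4     → [-4]
-3     → [-4, -3]
negate → [-4, 3]
-      → [-7]
negate → [7]
11     → [7, 11]
negate → [7, -11]
*      → [-77]
8      → [-77, 8]
-      → [-85]
negate → [85]
negate → [-85]
1      → [-85, 1]
mod    → [0]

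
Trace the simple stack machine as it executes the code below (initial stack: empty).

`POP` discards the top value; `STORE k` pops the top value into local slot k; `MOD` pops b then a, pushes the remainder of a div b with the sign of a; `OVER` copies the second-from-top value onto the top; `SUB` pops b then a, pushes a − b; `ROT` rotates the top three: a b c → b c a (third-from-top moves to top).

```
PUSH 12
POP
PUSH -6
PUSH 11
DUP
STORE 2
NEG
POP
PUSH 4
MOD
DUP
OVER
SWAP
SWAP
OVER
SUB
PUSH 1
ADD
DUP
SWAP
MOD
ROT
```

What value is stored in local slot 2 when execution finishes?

11

PUSH 12  [12]
POP      []
PUSH -6  [-6]
PUSH 11  [-6, 11]
DUP      [-6, 11, 11]
STORE 2  [-6, 11]
NEG      [-6, -11]
POP      [-6]
PUSH 4   [-6, 4]
MOD      [-2]
DUP      [-2, -2]
OVER     [-2, -2, -2]
SWAP     [-2, -2, -2]
SWAP     [-2, -2, -2]
OVER     [-2, -2, -2, -2]
SUB      [-2, -2, 0]
PUSH 1   [-2, -2, 0, 1]
ADD      [-2, -2, 1]
DUP      [-2, -2, 1, 1]
SWAP     [-2, -2, 1, 1]
MOD      [-2, -2, 0]
ROT      [-2, 0, -2]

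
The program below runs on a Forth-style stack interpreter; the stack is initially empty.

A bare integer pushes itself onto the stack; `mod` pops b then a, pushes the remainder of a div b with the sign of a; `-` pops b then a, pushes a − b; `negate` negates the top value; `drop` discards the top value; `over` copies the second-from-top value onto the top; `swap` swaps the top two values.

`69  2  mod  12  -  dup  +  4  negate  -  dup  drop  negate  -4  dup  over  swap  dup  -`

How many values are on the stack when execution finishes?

4

69     -> [69]
2      -> [69, 2]
mod    -> [1]
12     -> [1, 12]
-      -> [-11]
dup    -> [-11, -11]
+      -> [-22]
4      -> [-22, 4]
negate -> [-22, -4]
-      -> [-18]
dup    -> [-18, -18]
drop   -> [-18]
negate -> [18]
-4     -> [18, -4]
dup    -> [18, -4, -4]
over   -> [18, -4, -4, -4]
swap   -> [18, -4, -4, -4]
dup    -> [18, -4, -4, -4, -4]
-      -> [18, -4, -4, 0]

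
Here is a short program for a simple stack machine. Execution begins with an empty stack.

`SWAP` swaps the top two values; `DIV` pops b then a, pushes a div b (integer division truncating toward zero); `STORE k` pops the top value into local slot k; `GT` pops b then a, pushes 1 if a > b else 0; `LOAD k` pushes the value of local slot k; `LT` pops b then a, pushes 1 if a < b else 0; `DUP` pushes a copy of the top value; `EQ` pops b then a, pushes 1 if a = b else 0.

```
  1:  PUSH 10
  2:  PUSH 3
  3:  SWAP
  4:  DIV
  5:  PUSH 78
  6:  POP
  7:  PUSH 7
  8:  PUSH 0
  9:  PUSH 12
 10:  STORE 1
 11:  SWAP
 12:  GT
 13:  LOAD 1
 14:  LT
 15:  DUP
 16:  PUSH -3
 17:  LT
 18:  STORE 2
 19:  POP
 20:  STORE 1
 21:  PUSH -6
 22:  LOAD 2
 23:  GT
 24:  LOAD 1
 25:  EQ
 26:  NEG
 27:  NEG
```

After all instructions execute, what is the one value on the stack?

PUSH 10 -> 10
PUSH 3  -> 10 3
SWAP    -> 3 10
DIV     -> 0
PUSH 78 -> 0 78
POP     -> 0
PUSH 7  -> 0 7
PUSH 0  -> 0 7 0
PUSH 12 -> 0 7 0 12
STORE 1 -> 0 7 0
SWAP    -> 0 0 7
GT      -> 0 0
LOAD 1  -> 0 0 12
LT      -> 0 1
DUP     -> 0 1 1
PUSH -3 -> 0 1 1 -3
LT      -> 0 1 0
STORE 2 -> 0 1
POP     -> 0
STORE 1 -> (empty)
PUSH -6 -> -6
LOAD 2  -> -6 0
GT      -> 0
LOAD 1  -> 0 0
EQ      -> 1
NEG     -> -1
NEG     -> 1

1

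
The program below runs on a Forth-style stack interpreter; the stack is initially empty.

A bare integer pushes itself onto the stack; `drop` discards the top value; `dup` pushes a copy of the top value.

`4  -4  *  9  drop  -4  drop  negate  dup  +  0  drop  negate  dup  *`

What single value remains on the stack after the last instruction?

1024

4       [4]
-4      [4, -4]
*       [-16]
9       [-16, 9]
drop    [-16]
-4      [-16, -4]
drop    [-16]
negate  [16]
dup     [16, 16]
+       [32]
0       [32, 0]
drop    [32]
negate  [-32]
dup     [-32, -32]
*       [1024]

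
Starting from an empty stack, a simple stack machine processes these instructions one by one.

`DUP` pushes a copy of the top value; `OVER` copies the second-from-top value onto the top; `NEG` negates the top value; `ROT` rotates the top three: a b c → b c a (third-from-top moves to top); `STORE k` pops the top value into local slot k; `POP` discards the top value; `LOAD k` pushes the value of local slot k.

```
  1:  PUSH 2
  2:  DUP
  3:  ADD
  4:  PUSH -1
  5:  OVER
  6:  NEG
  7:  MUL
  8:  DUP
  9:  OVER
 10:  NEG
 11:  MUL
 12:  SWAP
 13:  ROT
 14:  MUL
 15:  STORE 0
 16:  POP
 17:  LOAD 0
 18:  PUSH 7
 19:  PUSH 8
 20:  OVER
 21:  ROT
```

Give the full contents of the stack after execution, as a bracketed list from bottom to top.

[16, 8, 7, 7]

PUSH 2  → [2]
DUP     → [2, 2]
ADD     → [4]
PUSH -1 → [4, -1]
OVER    → [4, -1, 4]
NEG     → [4, -1, -4]
MUL     → [4, 4]
DUP     → [4, 4, 4]
OVER    → [4, 4, 4, 4]
NEG     → [4, 4, 4, -4]
MUL     → [4, 4, -16]
SWAP    → [4, -16, 4]
ROT     → [-16, 4, 4]
MUL     → [-16, 16]
STORE 0 → [-16]
POP     → []
LOAD 0  → [16]
PUSH 7  → [16, 7]
PUSH 8  → [16, 7, 8]
OVER    → [16, 7, 8, 7]
ROT     → [16, 8, 7, 7]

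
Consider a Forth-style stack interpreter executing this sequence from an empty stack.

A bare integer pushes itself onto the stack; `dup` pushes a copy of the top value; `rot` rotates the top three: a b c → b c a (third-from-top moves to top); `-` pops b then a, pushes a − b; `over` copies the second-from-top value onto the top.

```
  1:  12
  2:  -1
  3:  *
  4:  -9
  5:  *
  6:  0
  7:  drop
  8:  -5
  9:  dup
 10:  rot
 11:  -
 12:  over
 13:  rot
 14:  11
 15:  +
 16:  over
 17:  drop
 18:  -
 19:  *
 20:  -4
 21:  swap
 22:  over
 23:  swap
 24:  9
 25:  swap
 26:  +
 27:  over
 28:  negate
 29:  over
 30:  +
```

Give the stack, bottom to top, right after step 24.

[-4, -4, 1243, 9]

12    12
-1    12 -1
*     -12
-9    -12 -9
*     108
0     108 0
drop  108
-5    108 -5
dup   108 -5 -5
rot   -5 -5 108
-     -5 -113
over  -5 -113 -5
rot   -113 -5 -5
11    -113 -5 -5 11
+     -113 -5 6
over  -113 -5 6 -5
drop  -113 -5 6
-     -113 -11
*     1243
-4    1243 -4
swap  -4 1243
over  -4 1243 -4
swap  -4 -4 1243
9     -4 -4 1243 9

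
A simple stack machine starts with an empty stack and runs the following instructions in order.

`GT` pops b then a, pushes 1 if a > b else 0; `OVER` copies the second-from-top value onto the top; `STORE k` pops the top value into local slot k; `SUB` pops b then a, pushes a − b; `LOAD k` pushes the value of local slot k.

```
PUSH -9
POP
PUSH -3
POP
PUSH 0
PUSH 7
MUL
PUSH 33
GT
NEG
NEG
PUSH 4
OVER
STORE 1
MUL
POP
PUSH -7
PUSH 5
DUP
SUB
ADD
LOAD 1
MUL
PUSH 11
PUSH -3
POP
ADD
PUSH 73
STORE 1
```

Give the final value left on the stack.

11

PUSH -9 : -9
POP     : (empty)
PUSH -3 : -3
POP     : (empty)
PUSH 0  : 0
PUSH 7  : 0 7
MUL     : 0
PUSH 33 : 0 33
GT      : 0
NEG     : 0
NEG     : 0
PUSH 4  : 0 4
OVER    : 0 4 0
STORE 1 : 0 4
MUL     : 0
POP     : (empty)
PUSH -7 : -7
PUSH 5  : -7 5
DUP     : -7 5 5
SUB     : -7 0
ADD     : -7
LOAD 1  : -7 0
MUL     : 0
PUSH 11 : 0 11
PUSH -3 : 0 11 -3
POP     : 0 11
ADD     : 11
PUSH 73 : 11 73
STORE 1 : 11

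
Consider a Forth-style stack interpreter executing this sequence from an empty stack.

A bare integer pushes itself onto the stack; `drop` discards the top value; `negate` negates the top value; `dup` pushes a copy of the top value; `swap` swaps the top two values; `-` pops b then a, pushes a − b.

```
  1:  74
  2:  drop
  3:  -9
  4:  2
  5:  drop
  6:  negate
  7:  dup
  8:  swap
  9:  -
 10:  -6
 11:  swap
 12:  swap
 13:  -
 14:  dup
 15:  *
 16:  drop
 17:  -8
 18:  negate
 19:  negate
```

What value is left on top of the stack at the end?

-8

74     → 74
drop   → (empty)
-9     → -9
2      → -9 2
drop   → -9
negate → 9
dup    → 9 9
swap   → 9 9
-      → 0
-6     → 0 -6
swap   → -6 0
swap   → 0 -6
-      → 6
dup    → 6 6
*      → 36
drop   → (empty)
-8     → -8
negate → 8
negate → -8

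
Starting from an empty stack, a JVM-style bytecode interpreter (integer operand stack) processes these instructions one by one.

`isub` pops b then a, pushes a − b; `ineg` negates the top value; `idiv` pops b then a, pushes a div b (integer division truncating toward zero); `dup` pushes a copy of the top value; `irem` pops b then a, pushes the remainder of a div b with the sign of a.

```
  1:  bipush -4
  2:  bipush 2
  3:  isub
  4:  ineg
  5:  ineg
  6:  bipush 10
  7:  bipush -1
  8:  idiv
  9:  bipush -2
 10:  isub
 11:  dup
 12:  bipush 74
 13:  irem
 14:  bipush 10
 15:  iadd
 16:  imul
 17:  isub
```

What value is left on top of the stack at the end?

bipush -4 → [-4]
bipush 2  → [-4, 2]
isub      → [-6]
ineg      → [6]
ineg      → [-6]
bipush 10 → [-6, 10]
bipush -1 → [-6, 10, -1]
idiv      → [-6, -10]
bipush -2 → [-6, -10, -2]
isub      → [-6, -8]
dup       → [-6, -8, -8]
bipush 74 → [-6, -8, -8, 74]
irem      → [-6, -8, -8]
bipush 10 → [-6, -8, -8, 10]
iadd      → [-6, -8, 2]
imul      → [-6, -16]
isub      → [10]

10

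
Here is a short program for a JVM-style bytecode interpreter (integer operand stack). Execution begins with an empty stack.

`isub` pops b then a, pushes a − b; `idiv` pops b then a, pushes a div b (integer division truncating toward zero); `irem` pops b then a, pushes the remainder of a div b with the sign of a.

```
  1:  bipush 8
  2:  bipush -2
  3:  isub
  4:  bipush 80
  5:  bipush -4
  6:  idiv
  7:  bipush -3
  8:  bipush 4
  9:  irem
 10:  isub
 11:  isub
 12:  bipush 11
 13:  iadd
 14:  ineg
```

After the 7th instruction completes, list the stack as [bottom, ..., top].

bipush 8  → 8
bipush -2 → 8 -2
isub      → 10
bipush 80 → 10 80
bipush -4 → 10 80 -4
idiv      → 10 -20
bipush -3 → 10 -20 -3

[10, -20, -3]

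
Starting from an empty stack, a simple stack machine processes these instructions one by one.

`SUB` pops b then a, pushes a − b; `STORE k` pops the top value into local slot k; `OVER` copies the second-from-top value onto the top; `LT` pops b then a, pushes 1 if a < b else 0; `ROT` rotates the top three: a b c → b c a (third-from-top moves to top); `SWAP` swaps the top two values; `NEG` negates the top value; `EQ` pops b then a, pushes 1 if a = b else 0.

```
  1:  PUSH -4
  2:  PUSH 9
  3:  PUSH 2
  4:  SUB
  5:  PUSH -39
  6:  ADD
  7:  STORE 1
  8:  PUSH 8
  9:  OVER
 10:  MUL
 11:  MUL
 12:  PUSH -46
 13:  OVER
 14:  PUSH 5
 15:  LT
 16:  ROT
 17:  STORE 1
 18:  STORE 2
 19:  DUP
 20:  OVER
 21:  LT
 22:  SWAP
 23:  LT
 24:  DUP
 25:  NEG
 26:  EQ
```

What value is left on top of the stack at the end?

PUSH -4  : [-4]
PUSH 9   : [-4, 9]
PUSH 2   : [-4, 9, 2]
SUB      : [-4, 7]
PUSH -39 : [-4, 7, -39]
ADD      : [-4, -32]
STORE 1  : [-4]
PUSH 8   : [-4, 8]
OVER     : [-4, 8, -4]
MUL      : [-4, -32]
MUL      : [128]
PUSH -46 : [128, -46]
OVER     : [128, -46, 128]
PUSH 5   : [128, -46, 128, 5]
LT       : [128, -46, 0]
ROT      : [-46, 0, 128]
STORE 1  : [-46, 0]
STORE 2  : [-46]
DUP      : [-46, -46]
OVER     : [-46, -46, -46]
LT       : [-46, 0]
SWAP     : [0, -46]
LT       : [0]
DUP      : [0, 0]
NEG      : [0, 0]
EQ       : [1]

1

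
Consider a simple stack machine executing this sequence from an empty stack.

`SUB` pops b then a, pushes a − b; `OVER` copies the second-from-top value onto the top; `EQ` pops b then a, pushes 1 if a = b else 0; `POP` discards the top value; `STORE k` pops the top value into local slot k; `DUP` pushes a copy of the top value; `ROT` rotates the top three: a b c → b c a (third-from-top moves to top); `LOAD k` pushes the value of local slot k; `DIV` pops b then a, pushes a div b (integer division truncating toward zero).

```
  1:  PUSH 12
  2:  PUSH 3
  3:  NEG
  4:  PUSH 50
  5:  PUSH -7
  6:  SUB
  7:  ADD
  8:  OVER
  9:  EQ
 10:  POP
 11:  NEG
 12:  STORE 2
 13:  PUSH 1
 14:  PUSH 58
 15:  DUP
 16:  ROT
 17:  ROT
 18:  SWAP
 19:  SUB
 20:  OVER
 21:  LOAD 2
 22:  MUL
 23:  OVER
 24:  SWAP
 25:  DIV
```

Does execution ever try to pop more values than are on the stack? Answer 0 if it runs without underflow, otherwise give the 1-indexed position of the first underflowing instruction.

PUSH 12  12
PUSH 3   12 3
NEG      12 -3
PUSH 50  12 -3 50
PUSH -7  12 -3 50 -7
SUB      12 -3 57
ADD      12 54
OVER     12 54 12
EQ       12 0
POP      12
NEG      -12
STORE 2  (empty)
PUSH 1   1
PUSH 58  1 58
DUP      1 58 58
ROT      58 58 1
ROT      58 1 58
SWAP     58 58 1
SUB      58 57
OVER     58 57 58
LOAD 2   58 57 58 -12
MUL      58 57 -696
OVER     58 57 -696 57
SWAP     58 57 57 -696
DIV      58 57 0

0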